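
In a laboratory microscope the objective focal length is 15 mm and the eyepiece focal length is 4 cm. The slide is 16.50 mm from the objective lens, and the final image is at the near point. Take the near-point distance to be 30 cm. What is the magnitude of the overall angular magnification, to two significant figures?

85

Convert to cm: f_obj = 15 mm = 1.5 cm; d_o = 16.50 mm = 1.65 cm.
Objective: 1/d_i = 1/f_obj - 1/d_o = 1/1.5 - 1/1.65 = 0.06061 cm^-1, so d_i = 16.500 cm.
m_obj = -d_i/d_o = -16.500/1.65 = -10.000.
Eyepiece angular magnification (image at near point): M_eye = 1 + D/f_e = 1 + 30/4 = 8.500.
Overall M = m_obj x M_eye = (-10.000)(8.500) = -85.00.
|M| = 85.00.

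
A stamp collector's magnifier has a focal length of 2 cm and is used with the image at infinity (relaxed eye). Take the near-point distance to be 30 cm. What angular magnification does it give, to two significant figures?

M = D/f = 30/2 = 15.000.

15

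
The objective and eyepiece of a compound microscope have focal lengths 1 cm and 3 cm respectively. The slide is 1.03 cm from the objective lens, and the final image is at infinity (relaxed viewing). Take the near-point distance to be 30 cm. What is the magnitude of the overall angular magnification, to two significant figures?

330

Objective: 1/d_i = 1/f_obj - 1/d_o = 1/1 - 1/1.03 = 0.02913 cm^-1, so d_i = 34.333 cm.
m_obj = -d_i/d_o = -34.333/1.03 = -33.333.
Eyepiece angular magnification (image at infinity): M_eye = D/f_e = 30/3 = 10.000.
Overall M = m_obj x M_eye = (-33.333)(10.000) = -333.33.
|M| = 333.33.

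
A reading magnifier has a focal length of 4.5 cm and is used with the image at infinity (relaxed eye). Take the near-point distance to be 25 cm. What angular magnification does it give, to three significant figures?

5.56

M = D/f = 25/4.5 = 5.556.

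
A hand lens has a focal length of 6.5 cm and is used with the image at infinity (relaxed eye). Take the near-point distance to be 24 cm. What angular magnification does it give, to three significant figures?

3.69

M = D/f = 24/6.5 = 3.692.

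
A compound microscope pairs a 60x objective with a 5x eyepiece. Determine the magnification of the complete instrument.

The overall magnification of a compound microscope is the product of the objective and eyepiece magnifications:
M = M_obj x M_eye = 60 x 5 = 300.

300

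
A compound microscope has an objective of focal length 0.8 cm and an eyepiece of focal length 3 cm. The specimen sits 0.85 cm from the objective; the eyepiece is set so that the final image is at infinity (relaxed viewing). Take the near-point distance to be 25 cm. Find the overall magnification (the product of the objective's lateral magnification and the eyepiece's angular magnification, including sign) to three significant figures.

-133

Objective: 1/d_i = 1/f_obj - 1/d_o = 1/0.8 - 1/0.85 = 0.07353 cm^-1, so d_i = 13.600 cm.
m_obj = -d_i/d_o = -13.600/0.85 = -16.000.
Eyepiece angular magnification (image at infinity): M_eye = D/f_e = 25/3 = 8.333.
Overall M = m_obj x M_eye = (-16.000)(8.333) = -133.33.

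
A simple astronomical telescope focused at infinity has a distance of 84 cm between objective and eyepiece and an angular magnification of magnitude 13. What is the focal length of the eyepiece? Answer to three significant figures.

In normal adjustment the tube length equals f_obj + f_eye and |M| = f_obj/f_eye.
So f_obj = 13 f_eye and 13 f_eye + f_eye = 84 cm, giving f_eye = 84/14 = 6.000 cm and f_obj = 78.000 cm.

6.00 cm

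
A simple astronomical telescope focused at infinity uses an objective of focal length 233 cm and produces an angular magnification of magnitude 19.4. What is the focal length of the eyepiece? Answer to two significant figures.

|M| = f_obj/f_eye, so f_eye = f_obj/|M| = 233/19.4 = 12.010 cm.

12 cm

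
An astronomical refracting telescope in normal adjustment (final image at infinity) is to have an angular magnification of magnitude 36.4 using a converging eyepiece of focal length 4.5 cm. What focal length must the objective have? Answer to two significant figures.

160 cm

|M| = f_obj/|f_eye|, so f_obj = |M| x |f_eye| = 36.4 x 4.5 = 163.800 cm.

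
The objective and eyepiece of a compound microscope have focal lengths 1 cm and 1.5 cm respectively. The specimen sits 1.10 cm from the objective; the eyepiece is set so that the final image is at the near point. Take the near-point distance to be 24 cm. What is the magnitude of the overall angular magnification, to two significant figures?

Objective: 1/d_i = 1/f_obj - 1/d_o = 1/1 - 1/1.10 = 0.09091 cm^-1, so d_i = 11.000 cm.
m_obj = -d_i/d_o = -11.000/1.10 = -10.000.
Eyepiece angular magnification (image at near point): M_eye = 1 + D/f_e = 1 + 24/1.5 = 17.000.
Overall M = m_obj x M_eye = (-10.000)(17.000) = -170.00.
|M| = 170.00.

170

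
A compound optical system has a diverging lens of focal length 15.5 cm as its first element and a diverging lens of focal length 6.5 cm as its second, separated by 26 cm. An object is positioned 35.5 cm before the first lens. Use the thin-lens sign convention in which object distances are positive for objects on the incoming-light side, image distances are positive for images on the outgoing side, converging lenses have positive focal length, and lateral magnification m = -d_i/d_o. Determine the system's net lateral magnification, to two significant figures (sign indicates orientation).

0.046

Applying the thin-lens equation to the first lens, 1/(-15.5) = 1/35.5 + 1/d_i1, which gives d_i1 = -10.789 cm.
Its lateral magnification is m_1 = -d_i1/d_o1 = -(-10.789)/35.5 = 0.3039.
The intermediate image is virtual, 10.789 cm to the left of lens 1, so d_o2 = L - d_i1 = 26 - (-10.789) = 36.789 cm.
Applying the thin-lens equation again with f_2 = -6.5 cm and d_o2 = 36.789 cm gives d_i2 = -5.524 cm.
m_2 = -(-5.524)/(36.789) = 0.1502.
Overall magnification: m = m_1 m_2 = 0.0456.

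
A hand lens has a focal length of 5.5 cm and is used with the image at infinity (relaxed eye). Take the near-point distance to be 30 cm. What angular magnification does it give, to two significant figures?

5.5

M = D/f = 30/5.5 = 5.455.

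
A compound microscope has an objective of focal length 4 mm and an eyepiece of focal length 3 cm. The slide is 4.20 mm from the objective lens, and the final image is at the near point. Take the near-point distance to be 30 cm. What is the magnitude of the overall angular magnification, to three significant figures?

220

Convert to cm: f_obj = 4 mm = 0.4 cm; d_o = 4.20 mm = 0.42 cm.
Objective: 1/d_i = 1/f_obj - 1/d_o = 1/0.4 - 1/0.42 = 0.11905 cm^-1, so d_i = 8.400 cm.
m_obj = -d_i/d_o = -8.400/0.42 = -20.000.
Eyepiece angular magnification (image at near point): M_eye = 1 + D/f_e = 1 + 30/3 = 11.000.
Overall M = m_obj x M_eye = (-20.000)(11.000) = -220.00.
|M| = 220.00.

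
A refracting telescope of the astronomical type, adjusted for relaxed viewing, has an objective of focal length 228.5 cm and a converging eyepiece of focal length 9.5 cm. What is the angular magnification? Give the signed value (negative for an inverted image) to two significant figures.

-24

M = -f_obj/f_eye = -228.5/(9.5) = -24.053.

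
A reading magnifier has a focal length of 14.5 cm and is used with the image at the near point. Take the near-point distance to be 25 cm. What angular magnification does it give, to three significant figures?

2.72

M = 1 + D/f = 1 + 25/14.5 = 2.724.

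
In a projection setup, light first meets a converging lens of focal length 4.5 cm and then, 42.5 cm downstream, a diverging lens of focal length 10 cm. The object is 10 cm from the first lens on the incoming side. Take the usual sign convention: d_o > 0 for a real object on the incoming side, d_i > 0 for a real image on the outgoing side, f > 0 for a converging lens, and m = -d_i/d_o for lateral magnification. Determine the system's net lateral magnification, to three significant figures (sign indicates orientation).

-0.185

Applying the thin-lens equation to the first lens, 1/4.5 = 1/10 + 1/d_i1, which gives d_i1 = 8.182 cm.
Its lateral magnification is m_1 = -d_i1/d_o1 = -(8.182)/10 = -0.8182.
That image sits 34.318 cm in front of the second lens, so d_o2 = 34.318 cm.
Applying the thin-lens equation again with f_2 = -10 cm and d_o2 = 34.318 cm gives d_i2 = -7.744 cm.
m_2 = -(-7.744)/(34.318) = 0.2256.
The system's lateral magnification is m_1 m_2 = (-0.8182)(0.2256) = -0.1846.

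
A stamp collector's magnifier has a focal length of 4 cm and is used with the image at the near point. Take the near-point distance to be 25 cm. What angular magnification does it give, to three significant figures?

7.25

M = 1 + D/f = 1 + 25/4 = 7.250.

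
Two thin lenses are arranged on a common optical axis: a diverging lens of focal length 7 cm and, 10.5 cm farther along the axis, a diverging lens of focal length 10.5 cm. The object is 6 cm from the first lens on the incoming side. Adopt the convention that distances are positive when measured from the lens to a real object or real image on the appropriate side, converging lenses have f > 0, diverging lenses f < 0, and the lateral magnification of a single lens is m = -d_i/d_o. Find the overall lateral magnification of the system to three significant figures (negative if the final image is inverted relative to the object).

First lens: d_i1 = 1/(1/(-7) - 1/6) = -3.231 cm.
m_1 = -(-3.231)/6 = 0.5385.
With d_i1 < 0 the first image is virtual and lies on the object side; the object distance for lens 2 is d_o2 = 10.5 - (-3.231) = 13.731 cm.
Second lens: d_i2 = 1/(1/(-10.5) - 1/(13.731)) = -5.950 cm.
m_2 = -(-5.950)/(13.731) = 0.4333.
Total m = m_1 x m_2 = (0.5385)(0.4333) = 0.2333.

0.233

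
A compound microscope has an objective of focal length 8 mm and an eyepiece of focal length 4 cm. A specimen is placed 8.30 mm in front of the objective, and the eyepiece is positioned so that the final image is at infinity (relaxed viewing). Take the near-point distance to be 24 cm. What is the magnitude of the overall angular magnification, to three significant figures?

160

Convert to cm: f_obj = 8 mm = 0.8 cm; d_o = 8.30 mm = 0.83 cm.
Objective: 1/d_i = 1/f_obj - 1/d_o = 1/0.8 - 1/0.83 = 0.04518 cm^-1, so d_i = 22.133 cm.
m_obj = -d_i/d_o = -22.133/0.83 = -26.667.
Eyepiece angular magnification (image at infinity): M_eye = D/f_e = 24/4 = 6.000.
Overall M = m_obj x M_eye = (-26.667)(6.000) = -160.00.
|M| = 160.00.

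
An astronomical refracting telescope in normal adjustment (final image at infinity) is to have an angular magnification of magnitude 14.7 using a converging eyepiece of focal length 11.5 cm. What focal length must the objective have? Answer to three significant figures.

|M| = f_obj/|f_eye|, so f_obj = |M| x |f_eye| = 14.7 x 11.5 = 169.050 cm.

169 cm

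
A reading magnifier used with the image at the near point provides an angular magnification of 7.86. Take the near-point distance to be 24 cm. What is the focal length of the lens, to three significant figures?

For the image at the near point, M = 1 + D/f.
f = D/(M - 1) = 24/(7.86 - 1) = 3.499 cm.

3.50 cm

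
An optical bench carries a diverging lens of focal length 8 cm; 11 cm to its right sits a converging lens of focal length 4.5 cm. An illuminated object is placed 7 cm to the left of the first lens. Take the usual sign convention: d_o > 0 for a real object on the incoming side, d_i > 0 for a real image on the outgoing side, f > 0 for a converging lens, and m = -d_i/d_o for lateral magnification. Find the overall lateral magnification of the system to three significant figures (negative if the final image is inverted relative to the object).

Lens 1: 1/d_i1 = 1/f_1 - 1/d_o1 = 1/(-8) - 1/7 = -0.26786 cm^-1, so d_i1 = -3.733 cm.
m_1 = -(-3.733)/7 = 0.5333.
With d_i1 < 0 the first image is virtual and lies on the object side; the object distance for lens 2 is d_o2 = 11 - (-3.733) = 14.733 cm.
Lens 2: 1/d_i2 = 1/f_2 - 1/d_o2 = 1/4.5 - 1/(14.733) = 0.15435 cm^-1, so d_i2 = 6.479 cm.
m_2 = -(6.479)/(14.733) = -0.4397.
Overall magnification: m = m_1 m_2 = -0.2345.

-0.235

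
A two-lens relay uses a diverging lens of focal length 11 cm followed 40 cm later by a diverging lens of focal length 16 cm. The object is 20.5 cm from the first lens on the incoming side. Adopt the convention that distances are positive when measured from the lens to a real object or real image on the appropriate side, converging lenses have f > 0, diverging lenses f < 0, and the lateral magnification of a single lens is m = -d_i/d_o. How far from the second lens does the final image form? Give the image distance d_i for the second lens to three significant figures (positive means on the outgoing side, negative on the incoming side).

-11.9 cm

Lens 1: 1/d_i1 = 1/f_1 - 1/d_o1 = 1/(-11) - 1/20.5 = -0.13969 cm^-1, so d_i1 = -7.159 cm.
With d_i1 < 0 the first image is virtual and lies on the object side; the object distance for lens 2 is d_o2 = 40 - (-7.159) = 47.159 cm.
Lens 2: 1/d_i2 = 1/f_2 - 1/d_o2 = 1/(-16) - 1/(47.159) = -0.08370 cm^-1, so d_i2 = -11.947 cm.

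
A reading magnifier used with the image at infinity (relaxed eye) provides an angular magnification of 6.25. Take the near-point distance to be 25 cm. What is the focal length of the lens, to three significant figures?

4.00 cm

For the image at infinity, M = D/f.
f = D/M = 25/6.25 = 4.000 cm.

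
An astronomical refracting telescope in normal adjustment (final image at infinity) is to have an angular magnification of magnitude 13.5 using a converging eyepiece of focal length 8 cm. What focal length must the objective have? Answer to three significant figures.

108 cm

|M| = f_obj/|f_eye|, so f_obj = |M| x |f_eye| = 13.5 x 8 = 108.000 cm.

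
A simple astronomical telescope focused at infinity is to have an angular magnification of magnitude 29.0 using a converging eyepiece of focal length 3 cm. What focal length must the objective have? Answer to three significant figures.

87.0 cm

|M| = f_obj/|f_eye|, so f_obj = |M| x |f_eye| = 29.0 x 3 = 87.000 cm.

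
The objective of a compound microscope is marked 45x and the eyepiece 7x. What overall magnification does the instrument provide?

The overall magnification of a compound microscope is the product of the objective and eyepiece magnifications:
M = M_obj x M_eye = 45 x 7 = 315.

315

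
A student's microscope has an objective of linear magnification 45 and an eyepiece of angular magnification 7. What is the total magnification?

315

The overall magnification of a compound microscope is the product of the objective and eyepiece magnifications:
M = M_obj x M_eye = 45 x 7 = 315.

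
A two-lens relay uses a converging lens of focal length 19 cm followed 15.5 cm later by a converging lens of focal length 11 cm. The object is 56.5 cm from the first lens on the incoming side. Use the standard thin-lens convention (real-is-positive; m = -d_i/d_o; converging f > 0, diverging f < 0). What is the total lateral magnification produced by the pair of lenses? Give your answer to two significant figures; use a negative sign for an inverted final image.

-0.23

Lens 1: 1/d_i1 = 1/f_1 - 1/d_o1 = 1/19 - 1/56.5 = 0.03493 cm^-1, so d_i1 = 28.627 cm.
m_1 = -(28.627)/56.5 = -0.5067.
This image would form 28.627 cm past lens 1, i.e. 13.127 cm beyond lens 2, so it is a virtual object for lens 2: d_o2 = 15.5 - 28.627 = -13.127 cm.
Lens 2: 1/d_i2 = 1/f_2 - 1/d_o2 = 1/11 - 1/(-13.127) = 0.16709 cm^-1, so d_i2 = 5.985 cm.
m_2 = -(5.985)/(-13.127) = 0.4559.
Overall magnification: m = m_1 m_2 = -0.2310.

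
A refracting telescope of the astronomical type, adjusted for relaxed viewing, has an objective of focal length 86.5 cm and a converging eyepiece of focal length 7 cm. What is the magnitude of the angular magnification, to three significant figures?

12.4

|M| = f_obj/|f_eye| = 86.5/7 = 12.357.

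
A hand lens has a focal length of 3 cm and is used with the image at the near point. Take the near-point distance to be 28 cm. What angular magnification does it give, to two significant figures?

10

M = 1 + D/f = 1 + 28/3 = 10.333.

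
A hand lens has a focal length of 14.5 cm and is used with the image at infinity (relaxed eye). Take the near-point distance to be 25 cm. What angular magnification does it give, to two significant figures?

1.7

M = D/f = 25/14.5 = 1.724.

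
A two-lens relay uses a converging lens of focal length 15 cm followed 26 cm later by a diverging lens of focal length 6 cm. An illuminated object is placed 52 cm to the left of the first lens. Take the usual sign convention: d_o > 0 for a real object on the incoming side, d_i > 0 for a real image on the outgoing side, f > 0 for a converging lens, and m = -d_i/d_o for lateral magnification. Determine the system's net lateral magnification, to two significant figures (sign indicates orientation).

Lens 1: 1/d_i1 = 1/f_1 - 1/d_o1 = 1/15 - 1/52 = 0.04744 cm^-1, so d_i1 = 21.081 cm.
m_1 = -(21.081)/52 = -0.4054.
The intermediate image is 21.081 cm to the right of lens 1, so d_o2 = L - d_i1 = 26 - 21.081 = 4.919 cm.
Lens 2: 1/d_i2 = 1/f_2 - 1/d_o2 = 1/(-6) - 1/(4.919) = -0.36996 cm^-1, so d_i2 = -2.703 cm.
m_2 = -(-2.703)/(4.919) = 0.5495.
Total m = m_1 x m_2 = (-0.4054)(0.5495) = -0.2228.

-0.22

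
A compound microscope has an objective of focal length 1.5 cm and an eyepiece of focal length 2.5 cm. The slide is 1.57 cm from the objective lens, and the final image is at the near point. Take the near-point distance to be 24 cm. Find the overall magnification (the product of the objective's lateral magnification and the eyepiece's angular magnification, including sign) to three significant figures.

-227

Objective: 1/d_i = 1/f_obj - 1/d_o = 1/1.5 - 1/1.57 = 0.02972 cm^-1, so d_i = 33.643 cm.
m_obj = -d_i/d_o = -33.643/1.57 = -21.429.
Eyepiece angular magnification (image at near point): M_eye = 1 + D/f_e = 1 + 24/2.5 = 10.600.
Overall M = m_obj x M_eye = (-21.429)(10.600) = -227.14.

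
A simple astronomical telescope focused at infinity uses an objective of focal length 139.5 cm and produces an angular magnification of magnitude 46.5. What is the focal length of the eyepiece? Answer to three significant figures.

3.00 cm

|M| = f_obj/f_eye, so f_eye = f_obj/|M| = 139.5/46.5 = 3.000 cm.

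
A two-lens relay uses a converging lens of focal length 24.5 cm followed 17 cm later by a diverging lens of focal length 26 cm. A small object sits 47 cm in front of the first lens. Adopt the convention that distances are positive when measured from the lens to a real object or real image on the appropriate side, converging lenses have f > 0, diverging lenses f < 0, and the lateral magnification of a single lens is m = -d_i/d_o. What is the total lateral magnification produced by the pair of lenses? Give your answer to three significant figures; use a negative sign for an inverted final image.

3.46

First lens: d_i1 = 1/(1/24.5 - 1/47) = 51.178 cm.
m_1 = -(51.178)/47 = -1.0889.
Since 51.178 cm > 17 cm, the first image lies past the second lens and serves as a virtual object: d_o2 = L - d_i1 = -34.178 cm.
Second lens: d_i2 = 1/(1/(-26) - 1/(-34.178)) = -108.663 cm.
m_2 = -(-108.663)/(-34.178) = -3.1793.
Overall magnification: m = m_1 m_2 = 3.4620.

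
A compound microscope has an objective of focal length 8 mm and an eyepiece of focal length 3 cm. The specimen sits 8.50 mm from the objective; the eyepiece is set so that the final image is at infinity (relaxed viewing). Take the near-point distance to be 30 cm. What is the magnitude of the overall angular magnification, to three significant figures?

Convert to cm: f_obj = 8 mm = 0.8 cm; d_o = 8.50 mm = 0.85 cm.
Objective: 1/d_i = 1/f_obj - 1/d_o = 1/0.8 - 1/0.85 = 0.07353 cm^-1, so d_i = 13.600 cm.
m_obj = -d_i/d_o = -13.600/0.85 = -16.000.
Eyepiece angular magnification (image at infinity): M_eye = D/f_e = 30/3 = 10.000.
Overall M = m_obj x M_eye = (-16.000)(10.000) = -160.00.
|M| = 160.00.

160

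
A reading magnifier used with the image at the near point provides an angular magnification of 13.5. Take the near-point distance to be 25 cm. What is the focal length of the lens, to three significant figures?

2.00 cm

For the image at the near point, M = 1 + D/f.
f = D/(M - 1) = 25/(13.5 - 1) = 2.000 cm.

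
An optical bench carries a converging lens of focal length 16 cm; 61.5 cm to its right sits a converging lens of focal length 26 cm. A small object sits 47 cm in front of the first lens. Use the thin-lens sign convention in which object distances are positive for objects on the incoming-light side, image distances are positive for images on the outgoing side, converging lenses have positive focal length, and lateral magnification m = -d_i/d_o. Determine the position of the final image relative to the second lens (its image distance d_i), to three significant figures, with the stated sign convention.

86.1 cm

First lens: d_i1 = 1/(1/16 - 1/47) = 24.258 cm.
Object distance for lens 2: d_o2 = 61.5 - 24.258 = 37.242 cm.
Second lens: d_i2 = 1/(1/26 - 1/(37.242)) = 86.132 cm.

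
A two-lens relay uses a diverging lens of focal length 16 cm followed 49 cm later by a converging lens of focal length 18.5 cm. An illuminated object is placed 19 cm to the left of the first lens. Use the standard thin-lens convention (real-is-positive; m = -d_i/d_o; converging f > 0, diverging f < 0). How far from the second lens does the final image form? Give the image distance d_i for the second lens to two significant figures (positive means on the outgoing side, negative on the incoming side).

First lens: d_i1 = 1/(1/(-16) - 1/19) = -8.686 cm.
The intermediate image is virtual, 8.686 cm to the left of lens 1, so d_o2 = L - d_i1 = 49 - (-8.686) = 57.686 cm.
Second lens: d_i2 = 1/(1/18.5 - 1/(57.686)) = 27.234 cm.

27 cm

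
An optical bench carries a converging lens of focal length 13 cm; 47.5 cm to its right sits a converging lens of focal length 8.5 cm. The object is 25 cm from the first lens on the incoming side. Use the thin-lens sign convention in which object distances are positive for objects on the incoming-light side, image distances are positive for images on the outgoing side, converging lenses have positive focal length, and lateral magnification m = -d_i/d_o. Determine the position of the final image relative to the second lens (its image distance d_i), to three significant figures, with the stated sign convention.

14.6 cm

First lens: d_i1 = 1/(1/13 - 1/25) = 27.083 cm.
The intermediate image is 27.083 cm to the right of lens 1, so d_o2 = L - d_i1 = 47.5 - 27.083 = 20.417 cm.
Second lens: d_i2 = 1/(1/8.5 - 1/(20.417)) = 14.563 cm.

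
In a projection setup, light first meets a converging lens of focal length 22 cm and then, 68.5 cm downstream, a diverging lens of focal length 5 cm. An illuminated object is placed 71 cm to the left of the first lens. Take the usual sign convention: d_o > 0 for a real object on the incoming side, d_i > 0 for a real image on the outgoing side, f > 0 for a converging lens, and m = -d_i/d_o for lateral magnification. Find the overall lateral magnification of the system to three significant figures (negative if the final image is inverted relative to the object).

Applying the thin-lens equation to the first lens, 1/22 = 1/71 + 1/d_i1, which gives d_i1 = 31.878 cm.
Its lateral magnification is m_1 = -d_i1/d_o1 = -(31.878)/71 = -0.4490.
The intermediate image is 31.878 cm to the right of lens 1, so d_o2 = L - d_i1 = 68.5 - 31.878 = 36.622 cm.
Applying the thin-lens equation again with f_2 = -5 cm and d_o2 = 36.622 cm gives d_i2 = -4.399 cm.
m_2 = -(-4.399)/(36.622) = 0.1201.
Overall magnification: m = m_1 m_2 = -0.0539.

-0.0539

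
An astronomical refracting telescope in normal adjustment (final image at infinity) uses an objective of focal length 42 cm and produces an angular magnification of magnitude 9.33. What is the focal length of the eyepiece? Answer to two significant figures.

|M| = f_obj/f_eye, so f_eye = f_obj/|M| = 42/9.33 = 4.502 cm.

4.5 cm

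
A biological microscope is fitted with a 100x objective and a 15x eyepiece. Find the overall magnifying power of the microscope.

1500

The overall magnification of a compound microscope is the product of the objective and eyepiece magnifications:
M = M_obj x M_eye = 100 x 15 = 1500.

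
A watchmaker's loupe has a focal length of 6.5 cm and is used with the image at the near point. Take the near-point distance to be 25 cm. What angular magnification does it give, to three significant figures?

M = 1 + D/f = 1 + 25/6.5 = 4.846.

4.85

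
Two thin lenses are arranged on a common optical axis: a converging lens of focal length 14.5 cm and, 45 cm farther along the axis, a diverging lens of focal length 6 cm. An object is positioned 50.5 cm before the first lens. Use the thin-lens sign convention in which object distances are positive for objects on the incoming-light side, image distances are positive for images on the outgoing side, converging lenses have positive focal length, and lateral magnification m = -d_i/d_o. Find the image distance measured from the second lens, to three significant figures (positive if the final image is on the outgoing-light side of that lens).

-4.83 cm

Applying the thin-lens equation to the first lens, 1/14.5 = 1/50.5 + 1/d_i1, which gives d_i1 = 20.340 cm.
The intermediate image is 20.340 cm to the right of lens 1, so d_o2 = L - d_i1 = 45 - 20.340 = 24.660 cm.
Applying the thin-lens equation again with f_2 = -6 cm and d_o2 = 24.660 cm gives d_i2 = -4.826 cm.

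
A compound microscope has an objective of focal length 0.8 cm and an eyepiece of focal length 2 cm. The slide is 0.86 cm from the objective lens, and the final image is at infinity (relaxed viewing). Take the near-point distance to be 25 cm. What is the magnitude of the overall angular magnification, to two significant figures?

Objective: 1/d_i = 1/f_obj - 1/d_o = 1/0.8 - 1/0.86 = 0.08721 cm^-1, so d_i = 11.467 cm.
m_obj = -d_i/d_o = -11.467/0.86 = -13.333.
Eyepiece angular magnification (image at infinity): M_eye = D/f_e = 25/2 = 12.500.
Overall M = m_obj x M_eye = (-13.333)(12.500) = -166.67.
|M| = 166.67.

170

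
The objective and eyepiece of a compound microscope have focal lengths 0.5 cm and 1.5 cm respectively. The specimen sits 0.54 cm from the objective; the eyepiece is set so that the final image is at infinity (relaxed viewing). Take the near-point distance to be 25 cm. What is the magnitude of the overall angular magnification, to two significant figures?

210

Objective: 1/d_i = 1/f_obj - 1/d_o = 1/0.5 - 1/0.54 = 0.14815 cm^-1, so d_i = 6.750 cm.
m_obj = -d_i/d_o = -6.750/0.54 = -12.500.
Eyepiece angular magnification (image at infinity): M_eye = D/f_e = 25/1.5 = 16.667.
Overall M = m_obj x M_eye = (-12.500)(16.667) = -208.33.
|M| = 208.33.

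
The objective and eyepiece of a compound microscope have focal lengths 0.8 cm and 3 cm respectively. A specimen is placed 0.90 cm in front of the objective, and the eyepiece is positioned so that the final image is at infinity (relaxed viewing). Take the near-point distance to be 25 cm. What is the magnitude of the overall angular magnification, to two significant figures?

Objective: 1/d_i = 1/f_obj - 1/d_o = 1/0.8 - 1/0.90 = 0.13889 cm^-1, so d_i = 7.200 cm.
m_obj = -d_i/d_o = -7.200/0.90 = -8.000.
Eyepiece angular magnification (image at infinity): M_eye = D/f_e = 25/3 = 8.333.
Overall M = m_obj x M_eye = (-8.000)(8.333) = -66.67.
|M| = 66.67.

67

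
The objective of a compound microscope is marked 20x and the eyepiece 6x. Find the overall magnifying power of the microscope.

The overall magnification of a compound microscope is the product of the objective and eyepiece magnifications:
M = M_obj x M_eye = 20 x 6 = 120.

120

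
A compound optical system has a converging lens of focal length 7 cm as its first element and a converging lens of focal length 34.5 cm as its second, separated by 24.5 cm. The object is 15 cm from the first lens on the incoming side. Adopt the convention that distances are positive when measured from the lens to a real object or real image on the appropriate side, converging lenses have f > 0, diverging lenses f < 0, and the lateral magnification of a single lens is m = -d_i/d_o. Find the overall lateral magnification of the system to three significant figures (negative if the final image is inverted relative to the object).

Lens 1: 1/d_i1 = 1/f_1 - 1/d_o1 = 1/7 - 1/15 = 0.07619 cm^-1, so d_i1 = 13.125 cm.
m_1 = -(13.125)/15 = -0.8750.
The intermediate image is 13.125 cm to the right of lens 1, so d_o2 = L - d_i1 = 24.5 - 13.125 = 11.375 cm.
Lens 2: 1/d_i2 = 1/f_2 - 1/d_o2 = 1/34.5 - 1/(11.375) = -0.05893 cm^-1, so d_i2 = -16.970 cm.
m_2 = -(-16.970)/(11.375) = 1.4919.
The system's lateral magnification is m_1 m_2 = (-0.8750)(1.4919) = -1.3054.

-1.31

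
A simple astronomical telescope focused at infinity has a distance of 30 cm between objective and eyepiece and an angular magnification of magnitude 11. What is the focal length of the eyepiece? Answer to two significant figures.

2.5 cm

In normal adjustment the tube length equals f_obj + f_eye and |M| = f_obj/f_eye.
So f_obj = 11 f_eye and 11 f_eye + f_eye = 30 cm, giving f_eye = 30/12 = 2.500 cm and f_obj = 27.500 cm.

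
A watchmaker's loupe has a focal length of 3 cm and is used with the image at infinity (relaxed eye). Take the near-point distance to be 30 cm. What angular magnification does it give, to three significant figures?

M = D/f = 30/3 = 10.000.

10.0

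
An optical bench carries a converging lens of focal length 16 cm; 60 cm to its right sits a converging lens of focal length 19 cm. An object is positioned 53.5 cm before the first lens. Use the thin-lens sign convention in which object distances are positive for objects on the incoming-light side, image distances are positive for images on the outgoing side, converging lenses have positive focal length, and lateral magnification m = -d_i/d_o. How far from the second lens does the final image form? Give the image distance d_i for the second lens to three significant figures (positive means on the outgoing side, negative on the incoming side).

Lens 1: 1/d_i1 = 1/f_1 - 1/d_o1 = 1/16 - 1/53.5 = 0.04381 cm^-1, so d_i1 = 22.827 cm.
That image sits 37.173 cm in front of the second lens, so d_o2 = 37.173 cm.
Lens 2: 1/d_i2 = 1/f_2 - 1/d_o2 = 1/19 - 1/(37.173) = 0.02573 cm^-1, so d_i2 = 38.864 cm.

38.9 cm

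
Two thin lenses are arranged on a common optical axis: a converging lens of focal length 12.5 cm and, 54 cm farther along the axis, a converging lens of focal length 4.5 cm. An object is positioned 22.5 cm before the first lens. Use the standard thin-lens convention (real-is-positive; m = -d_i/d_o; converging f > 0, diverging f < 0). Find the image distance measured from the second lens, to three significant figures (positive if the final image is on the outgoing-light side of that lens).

5.45 cm

First lens: d_i1 = 1/(1/12.5 - 1/22.5) = 28.125 cm.
That image sits 25.875 cm in front of the second lens, so d_o2 = 25.875 cm.
Second lens: d_i2 = 1/(1/4.5 - 1/(25.875)) = 5.447 cm.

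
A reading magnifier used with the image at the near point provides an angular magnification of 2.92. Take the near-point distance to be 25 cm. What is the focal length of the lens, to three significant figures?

For the image at the near point, M = 1 + D/f.
f = D/(M - 1) = 25/(2.92 - 1) = 13.021 cm.

13.0 cm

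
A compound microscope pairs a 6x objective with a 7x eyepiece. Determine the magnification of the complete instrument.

The overall magnification of a compound microscope is the product of the objective and eyepiece magnifications:
M = M_obj x M_eye = 6 x 7 = 42.

42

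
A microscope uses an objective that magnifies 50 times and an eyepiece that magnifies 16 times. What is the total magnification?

800

The overall magnification of a compound microscope is the product of the objective and eyepiece magnifications:
M = M_obj x M_eye = 50 x 16 = 800.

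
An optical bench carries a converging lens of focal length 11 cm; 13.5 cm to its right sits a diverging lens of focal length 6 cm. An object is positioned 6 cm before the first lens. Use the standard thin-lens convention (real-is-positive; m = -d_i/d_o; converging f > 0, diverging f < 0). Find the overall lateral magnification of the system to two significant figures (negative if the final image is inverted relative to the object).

0.40

Lens 1: 1/d_i1 = 1/f_1 - 1/d_o1 = 1/11 - 1/6 = -0.07576 cm^-1, so d_i1 = -13.200 cm.
m_1 = -(-13.200)/6 = 2.2000.
With d_i1 < 0 the first image is virtual and lies on the object side; the object distance for lens 2 is d_o2 = 13.5 - (-13.200) = 26.700 cm.
Lens 2: 1/d_i2 = 1/f_2 - 1/d_o2 = 1/(-6) - 1/(26.700) = -0.20412 cm^-1, so d_i2 = -4.899 cm.
m_2 = -(-4.899)/(26.700) = 0.1835.
The system's lateral magnification is m_1 m_2 = (2.2000)(0.1835) = 0.4037.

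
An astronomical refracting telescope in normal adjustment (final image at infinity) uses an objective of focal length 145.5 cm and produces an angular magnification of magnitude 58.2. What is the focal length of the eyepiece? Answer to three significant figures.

|M| = f_obj/f_eye, so f_eye = f_obj/|M| = 145.5/58.2 = 2.500 cm.

2.50 cm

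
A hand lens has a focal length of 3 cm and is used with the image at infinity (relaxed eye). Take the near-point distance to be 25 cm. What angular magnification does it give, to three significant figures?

M = D/f = 25/3 = 8.333.

8.33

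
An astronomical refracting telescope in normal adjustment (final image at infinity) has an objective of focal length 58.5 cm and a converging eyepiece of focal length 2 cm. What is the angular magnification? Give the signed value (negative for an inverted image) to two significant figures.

-29

M = -f_obj/f_eye = -58.5/(2) = -29.250.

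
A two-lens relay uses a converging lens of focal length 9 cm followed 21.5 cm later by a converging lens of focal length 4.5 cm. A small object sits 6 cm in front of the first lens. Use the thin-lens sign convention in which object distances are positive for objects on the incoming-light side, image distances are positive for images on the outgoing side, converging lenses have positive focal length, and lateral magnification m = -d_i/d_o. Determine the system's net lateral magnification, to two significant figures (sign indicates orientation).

-0.39

Applying the thin-lens equation to the first lens, 1/9 = 1/6 + 1/d_i1, which gives d_i1 = -18.000 cm.
Its lateral magnification is m_1 = -d_i1/d_o1 = -(-18.000)/6 = 3.0000.
With d_i1 < 0 the first image is virtual and lies on the object side; the object distance for lens 2 is d_o2 = 21.5 - (-18.000) = 39.500 cm.
Applying the thin-lens equation again with f_2 = 4.5 cm and d_o2 = 39.500 cm gives d_i2 = 5.079 cm.
m_2 = -(5.079)/(39.500) = -0.1286.
Overall magnification: m = m_1 m_2 = -0.3857.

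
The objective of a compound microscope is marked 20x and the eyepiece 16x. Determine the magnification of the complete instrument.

320

The overall magnification of a compound microscope is the product of the objective and eyepiece magnifications:
M = M_obj x M_eye = 20 x 16 = 320.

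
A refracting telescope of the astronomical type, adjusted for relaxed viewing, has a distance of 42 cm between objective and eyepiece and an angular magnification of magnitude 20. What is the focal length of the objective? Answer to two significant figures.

In normal adjustment the tube length equals f_obj + f_eye and |M| = f_obj/f_eye.
So f_obj = 20 f_eye and 20 f_eye + f_eye = 42 cm, giving f_eye = 42/21 = 2.000 cm and f_obj = 40.000 cm.

40 cm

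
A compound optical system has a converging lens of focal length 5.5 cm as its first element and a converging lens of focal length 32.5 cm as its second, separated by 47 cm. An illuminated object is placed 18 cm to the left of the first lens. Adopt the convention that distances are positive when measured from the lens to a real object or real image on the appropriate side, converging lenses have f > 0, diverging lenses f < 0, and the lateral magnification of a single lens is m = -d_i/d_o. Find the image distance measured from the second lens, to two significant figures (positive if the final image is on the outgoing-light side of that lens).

190 cm

Applying the thin-lens equation to the first lens, 1/5.5 = 1/18 + 1/d_i1, which gives d_i1 = 7.920 cm.
The intermediate image is 7.920 cm to the right of lens 1, so d_o2 = L - d_i1 = 47 - 7.920 = 39.080 cm.
Applying the thin-lens equation again with f_2 = 32.5 cm and d_o2 = 39.080 cm gives d_i2 = 193.024 cm.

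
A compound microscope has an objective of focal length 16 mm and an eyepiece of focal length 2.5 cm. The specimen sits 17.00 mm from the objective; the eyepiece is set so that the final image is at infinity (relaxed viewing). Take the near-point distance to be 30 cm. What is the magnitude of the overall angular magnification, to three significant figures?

Convert to cm: f_obj = 16 mm = 1.6 cm; d_o = 17.00 mm = 1.70 cm.
Objective: 1/d_i = 1/f_obj - 1/d_o = 1/1.6 - 1/1.70 = 0.03676 cm^-1, so d_i = 27.200 cm.
m_obj = -d_i/d_o = -27.200/1.70 = -16.000.
Eyepiece angular magnification (image at infinity): M_eye = D/f_e = 30/2.5 = 12.000.
Overall M = m_obj x M_eye = (-16.000)(12.000) = -192.00.
|M| = 192.00.

192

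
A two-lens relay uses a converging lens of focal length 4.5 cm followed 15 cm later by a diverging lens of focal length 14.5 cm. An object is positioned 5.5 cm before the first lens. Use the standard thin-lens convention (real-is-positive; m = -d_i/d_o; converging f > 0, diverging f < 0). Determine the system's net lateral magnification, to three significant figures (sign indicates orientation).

Applying the thin-lens equation to the first lens, 1/4.5 = 1/5.5 + 1/d_i1, which gives d_i1 = 24.750 cm.
Its lateral magnification is m_1 = -d_i1/d_o1 = -(24.750)/5.5 = -4.5000.
Since 24.750 cm > 15 cm, the first image lies past the second lens and serves as a virtual object: d_o2 = L - d_i1 = -9.750 cm.
Applying the thin-lens equation again with f_2 = -14.5 cm and d_o2 = -9.750 cm gives d_i2 = 29.763 cm.
m_2 = -(29.763)/(-9.750) = 3.0526.
The system's lateral magnification is m_1 m_2 = (-4.5000)(3.0526) = -13.7368.

-13.7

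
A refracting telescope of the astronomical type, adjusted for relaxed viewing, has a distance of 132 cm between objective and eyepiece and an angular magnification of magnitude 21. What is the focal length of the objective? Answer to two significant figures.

130 cm

In normal adjustment the tube length equals f_obj + f_eye and |M| = f_obj/f_eye.
So f_obj = 21 f_eye and 21 f_eye + f_eye = 132 cm, giving f_eye = 132/22 = 6.000 cm and f_obj = 126.000 cm.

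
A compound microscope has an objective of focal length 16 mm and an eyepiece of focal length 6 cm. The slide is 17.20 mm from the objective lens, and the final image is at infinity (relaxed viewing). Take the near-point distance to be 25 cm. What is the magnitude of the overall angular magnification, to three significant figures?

Convert to cm: f_obj = 16 mm = 1.6 cm; d_o = 17.20 mm = 1.72 cm.
Objective: 1/d_i = 1/f_obj - 1/d_o = 1/1.6 - 1/1.72 = 0.04360 cm^-1, so d_i = 22.933 cm.
m_obj = -d_i/d_o = -22.933/1.72 = -13.333.
Eyepiece angular magnification (image at infinity): M_eye = D/f_e = 25/6 = 4.167.
Overall M = m_obj x M_eye = (-13.333)(4.167) = -55.56.
|M| = 55.56.

55.6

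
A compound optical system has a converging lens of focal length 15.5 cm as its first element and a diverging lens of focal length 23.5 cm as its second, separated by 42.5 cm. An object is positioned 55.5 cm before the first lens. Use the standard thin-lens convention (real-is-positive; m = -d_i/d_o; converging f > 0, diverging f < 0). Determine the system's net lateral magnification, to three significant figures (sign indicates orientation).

-0.205

Applying the thin-lens equation to the first lens, 1/15.5 = 1/55.5 + 1/d_i1, which gives d_i1 = 21.506 cm.
Its lateral magnification is m_1 = -d_i1/d_o1 = -(21.506)/55.5 = -0.3875.
Object distance for lens 2: d_o2 = 42.5 - 21.506 = 20.994 cm.
Applying the thin-lens equation again with f_2 = -23.5 cm and d_o2 = 20.994 cm gives d_i2 = -11.088 cm.
m_2 = -(-11.088)/(20.994) = 0.5282.
Total m = m_1 x m_2 = (-0.3875)(0.5282) = -0.2047.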